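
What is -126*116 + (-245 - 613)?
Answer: -15474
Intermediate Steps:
-126*116 + (-245 - 613) = -14616 - 858 = -15474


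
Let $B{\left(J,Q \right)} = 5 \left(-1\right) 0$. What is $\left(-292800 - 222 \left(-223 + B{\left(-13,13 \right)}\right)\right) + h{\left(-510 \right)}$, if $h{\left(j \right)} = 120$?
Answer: $-243174$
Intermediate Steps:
$B{\left(J,Q \right)} = 0$ ($B{\left(J,Q \right)} = \left(-5\right) 0 = 0$)
$\left(-292800 - 222 \left(-223 + B{\left(-13,13 \right)}\right)\right) + h{\left(-510 \right)} = \left(-292800 - 222 \left(-223 + 0\right)\right) + 120 = \left(-292800 - -49506\right) + 120 = \left(-292800 + 49506\right) + 120 = -243294 + 120 = -243174$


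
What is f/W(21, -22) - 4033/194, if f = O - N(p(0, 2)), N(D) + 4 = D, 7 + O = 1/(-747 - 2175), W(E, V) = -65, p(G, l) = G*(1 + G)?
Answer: -191071723/9211605 ≈ -20.742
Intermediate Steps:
O = -20455/2922 (O = -7 + 1/(-747 - 2175) = -7 + 1/(-2922) = -7 - 1/2922 = -20455/2922 ≈ -7.0003)
N(D) = -4 + D
f = -8767/2922 (f = -20455/2922 - (-4 + 0*(1 + 0)) = -20455/2922 - (-4 + 0*1) = -20455/2922 - (-4 + 0) = -20455/2922 - 1*(-4) = -20455/2922 + 4 = -8767/2922 ≈ -3.0003)
f/W(21, -22) - 4033/194 = -8767/2922/(-65) - 4033/194 = -8767/2922*(-1/65) - 4033*1/194 = 8767/189930 - 4033/194 = -191071723/9211605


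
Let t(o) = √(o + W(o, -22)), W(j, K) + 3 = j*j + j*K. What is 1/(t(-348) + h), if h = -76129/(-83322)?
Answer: -6343220538/891480837202115 + 6942555684*√128409/891480837202115 ≈ 0.0027835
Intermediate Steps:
h = 76129/83322 (h = -76129*(-1/83322) = 76129/83322 ≈ 0.91367)
W(j, K) = -3 + j² + K*j (W(j, K) = -3 + (j*j + j*K) = -3 + (j² + K*j) = -3 + j² + K*j)
t(o) = √(-3 + o² - 21*o) (t(o) = √(o + (-3 + o² - 22*o)) = √(-3 + o² - 21*o))
1/(t(-348) + h) = 1/(√(-3 + (-348)² - 21*(-348)) + 76129/83322) = 1/(√(-3 + 121104 + 7308) + 76129/83322) = 1/(√128409 + 76129/83322) = 1/(76129/83322 + √128409)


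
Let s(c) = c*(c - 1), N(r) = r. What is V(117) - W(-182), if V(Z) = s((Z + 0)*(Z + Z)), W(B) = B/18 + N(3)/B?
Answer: 1227726071417/1638 ≈ 7.4953e+8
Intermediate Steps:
W(B) = 3/B + B/18 (W(B) = B/18 + 3/B = 3/B + B/18)
s(c) = c*(-1 + c)
V(Z) = 2*Z²*(-1 + 2*Z²) (V(Z) = ((Z + 0)*(Z + Z))*(-1 + (Z + 0)*(Z + Z)) = (Z*(2*Z))*(-1 + Z*(2*Z)) = (2*Z²)*(-1 + 2*Z²) = 2*Z²*(-1 + 2*Z²))
V(117) - W(-182) = 117²*(-2 + 4*117²) - (3/(-182) + (1/18)*(-182)) = 13689*(-2 + 4*13689) - (3*(-1/182) - 91/9) = 13689*(-2 + 54756) - (-3/182 - 91/9) = 13689*54754 - 1*(-16589/1638) = 749527506 + 16589/1638 = 1227726071417/1638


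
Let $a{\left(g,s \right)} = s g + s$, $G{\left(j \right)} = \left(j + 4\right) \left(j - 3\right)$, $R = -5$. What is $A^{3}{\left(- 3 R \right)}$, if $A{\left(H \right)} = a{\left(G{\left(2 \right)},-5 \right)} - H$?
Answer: $1000$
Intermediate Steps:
$G{\left(j \right)} = \left(-3 + j\right) \left(4 + j\right)$ ($G{\left(j \right)} = \left(4 + j\right) \left(-3 + j\right) = \left(-3 + j\right) \left(4 + j\right)$)
$a{\left(g,s \right)} = s + g s$ ($a{\left(g,s \right)} = g s + s = s + g s$)
$A{\left(H \right)} = 25 - H$ ($A{\left(H \right)} = - 5 \left(1 + \left(-12 + 2 + 2^{2}\right)\right) - H = - 5 \left(1 + \left(-12 + 2 + 4\right)\right) - H = - 5 \left(1 - 6\right) - H = \left(-5\right) \left(-5\right) - H = 25 - H$)
$A^{3}{\left(- 3 R \right)} = \left(25 - \left(-3\right) \left(-5\right)\right)^{3} = \left(25 - 15\right)^{3} = 10^{3} = 1000$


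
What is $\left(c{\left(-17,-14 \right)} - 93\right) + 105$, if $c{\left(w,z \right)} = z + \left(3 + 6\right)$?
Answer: $7$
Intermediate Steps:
$c{\left(w,z \right)} = 9 + z$ ($c{\left(w,z \right)} = z + 9 = 9 + z$)
$\left(c{\left(-17,-14 \right)} - 93\right) + 105 = \left(\left(9 - 14\right) - 93\right) + 105 = \left(-5 - 93\right) + 105 = -98 + 105 = 7$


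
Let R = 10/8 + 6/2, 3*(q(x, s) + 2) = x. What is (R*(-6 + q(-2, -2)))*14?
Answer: -1547/3 ≈ -515.67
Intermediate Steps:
q(x, s) = -2 + x/3
R = 17/4 (R = 10*(⅛) + 6*(½) = 5/4 + 3 = 17/4 ≈ 4.2500)
(R*(-6 + q(-2, -2)))*14 = (17*(-6 + (-2 + (⅓)*(-2)))/4)*14 = (17*(-6 + (-2 - ⅔))/4)*14 = (17*(-6 - 8/3)/4)*14 = ((17/4)*(-26/3))*14 = -221/6*14 = -1547/3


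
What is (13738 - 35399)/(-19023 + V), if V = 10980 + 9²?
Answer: 21661/7962 ≈ 2.7205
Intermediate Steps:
V = 11061 (V = 10980 + 81 = 11061)
(13738 - 35399)/(-19023 + V) = (13738 - 35399)/(-19023 + 11061) = -21661/(-7962) = -21661*(-1/7962) = 21661/7962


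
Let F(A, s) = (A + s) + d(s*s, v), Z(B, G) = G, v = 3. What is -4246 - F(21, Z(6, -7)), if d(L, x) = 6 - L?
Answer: -4217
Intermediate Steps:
F(A, s) = 6 + A + s - s² (F(A, s) = (A + s) + (6 - s*s) = (A + s) + (6 - s²) = 6 + A + s - s²)
-4246 - F(21, Z(6, -7)) = -4246 - (6 + 21 - 7 - 1*(-7)²) = -4246 - (6 + 21 - 7 - 1*49) = -4246 - (6 + 21 - 7 - 49) = -4246 - 1*(-29) = -4246 + 29 = -4217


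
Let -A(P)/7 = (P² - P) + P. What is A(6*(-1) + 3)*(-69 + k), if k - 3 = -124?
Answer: 11970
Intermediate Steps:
k = -121 (k = 3 - 124 = -121)
A(P) = -7*P² (A(P) = -7*((P² - P) + P) = -7*P²)
A(6*(-1) + 3)*(-69 + k) = (-7*(6*(-1) + 3)²)*(-69 - 121) = -7*(-6 + 3)²*(-190) = -7*(-3)²*(-190) = -7*9*(-190) = -63*(-190) = 11970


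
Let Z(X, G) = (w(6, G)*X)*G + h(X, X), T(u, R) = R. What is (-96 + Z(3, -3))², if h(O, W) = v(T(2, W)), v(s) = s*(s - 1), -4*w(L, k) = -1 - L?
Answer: 178929/16 ≈ 11183.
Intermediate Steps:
w(L, k) = ¼ + L/4 (w(L, k) = -(-1 - L)/4 = ¼ + L/4)
v(s) = s*(-1 + s)
h(O, W) = W*(-1 + W)
Z(X, G) = X*(-1 + X) + 7*G*X/4 (Z(X, G) = ((¼ + (¼)*6)*X)*G + X*(-1 + X) = ((¼ + 3/2)*X)*G + X*(-1 + X) = (7*X/4)*G + X*(-1 + X) = 7*G*X/4 + X*(-1 + X) = X*(-1 + X) + 7*G*X/4)
(-96 + Z(3, -3))² = (-96 + (¼)*3*(-4 + 4*3 + 7*(-3)))² = (-96 + (¼)*3*(-4 + 12 - 21))² = (-96 + (¼)*3*(-13))² = (-96 - 39/4)² = (-423/4)² = 178929/16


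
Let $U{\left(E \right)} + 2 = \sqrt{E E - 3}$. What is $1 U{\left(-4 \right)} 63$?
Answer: $-126 + 63 \sqrt{13} \approx 101.15$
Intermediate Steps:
$U{\left(E \right)} = -2 + \sqrt{-3 + E^{2}}$ ($U{\left(E \right)} = -2 + \sqrt{E E - 3} = -2 + \sqrt{E^{2} - 3} = -2 + \sqrt{-3 + E^{2}}$)
$1 U{\left(-4 \right)} 63 = 1 \left(-2 + \sqrt{-3 + \left(-4\right)^{2}}\right) 63 = 1 \left(-2 + \sqrt{-3 + 16}\right) 63 = 1 \left(-2 + \sqrt{13}\right) 63 = \left(-2 + \sqrt{13}\right) 63 = -126 + 63 \sqrt{13}$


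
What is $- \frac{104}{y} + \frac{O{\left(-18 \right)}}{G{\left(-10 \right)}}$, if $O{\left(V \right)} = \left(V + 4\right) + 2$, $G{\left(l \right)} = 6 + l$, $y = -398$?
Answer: $\frac{649}{199} \approx 3.2613$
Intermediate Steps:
$O{\left(V \right)} = 6 + V$ ($O{\left(V \right)} = \left(4 + V\right) + 2 = 6 + V$)
$- \frac{104}{y} + \frac{O{\left(-18 \right)}}{G{\left(-10 \right)}} = - \frac{104}{-398} + \frac{6 - 18}{6 - 10} = \left(-104\right) \left(- \frac{1}{398}\right) - \frac{12}{-4} = \frac{52}{199} - -3 = \frac{52}{199} + 3 = \frac{649}{199}$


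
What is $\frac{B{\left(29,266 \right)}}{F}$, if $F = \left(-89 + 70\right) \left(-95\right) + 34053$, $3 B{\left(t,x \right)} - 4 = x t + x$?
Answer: $\frac{3992}{53787} \approx 0.074219$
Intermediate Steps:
$B{\left(t,x \right)} = \frac{4}{3} + \frac{x}{3} + \frac{t x}{3}$ ($B{\left(t,x \right)} = \frac{4}{3} + \frac{x t + x}{3} = \frac{4}{3} + \frac{t x + x}{3} = \frac{4}{3} + \frac{x + t x}{3} = \frac{4}{3} + \left(\frac{x}{3} + \frac{t x}{3}\right) = \frac{4}{3} + \frac{x}{3} + \frac{t x}{3}$)
$F = 35858$ ($F = \left(-19\right) \left(-95\right) + 34053 = 1805 + 34053 = 35858$)
$\frac{B{\left(29,266 \right)}}{F} = \frac{\frac{4}{3} + \frac{1}{3} \cdot 266 + \frac{1}{3} \cdot 29 \cdot 266}{35858} = \left(\frac{4}{3} + \frac{266}{3} + \frac{7714}{3}\right) \frac{1}{35858} = \frac{7984}{3} \cdot \frac{1}{35858} = \frac{3992}{53787}$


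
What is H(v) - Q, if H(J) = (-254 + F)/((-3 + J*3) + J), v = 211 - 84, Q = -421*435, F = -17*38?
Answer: 18496455/101 ≈ 1.8313e+5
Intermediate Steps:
F = -646
Q = -183135
v = 127
H(J) = -900/(-3 + 4*J) (H(J) = (-254 - 646)/((-3 + J*3) + J) = -900/((-3 + 3*J) + J) = -900/(-3 + 4*J))
H(v) - Q = -900/(-3 + 4*127) - 1*(-183135) = -900/(-3 + 508) + 183135 = -900/505 + 183135 = -900*1/505 + 183135 = -180/101 + 183135 = 18496455/101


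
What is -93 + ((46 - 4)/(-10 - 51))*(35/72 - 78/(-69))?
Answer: -1584487/16836 ≈ -94.113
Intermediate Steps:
-93 + ((46 - 4)/(-10 - 51))*(35/72 - 78/(-69)) = -93 + (42/(-61))*(35*(1/72) - 78*(-1/69)) = -93 + (42*(-1/61))*(35/72 + 26/23) = -93 - 42/61*2677/1656 = -93 - 18739/16836 = -1584487/16836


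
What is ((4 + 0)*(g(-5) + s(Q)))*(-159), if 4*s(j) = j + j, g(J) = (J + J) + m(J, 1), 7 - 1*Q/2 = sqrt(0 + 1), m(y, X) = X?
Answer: 1908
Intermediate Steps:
Q = 12 (Q = 14 - 2*sqrt(0 + 1) = 14 - 2*sqrt(1) = 14 - 2*1 = 14 - 2 = 12)
g(J) = 1 + 2*J (g(J) = (J + J) + 1 = 2*J + 1 = 1 + 2*J)
s(j) = j/2 (s(j) = (j + j)/4 = (2*j)/4 = j/2)
((4 + 0)*(g(-5) + s(Q)))*(-159) = ((4 + 0)*((1 + 2*(-5)) + (1/2)*12))*(-159) = (4*((1 - 10) + 6))*(-159) = (4*(-9 + 6))*(-159) = (4*(-3))*(-159) = -12*(-159) = 1908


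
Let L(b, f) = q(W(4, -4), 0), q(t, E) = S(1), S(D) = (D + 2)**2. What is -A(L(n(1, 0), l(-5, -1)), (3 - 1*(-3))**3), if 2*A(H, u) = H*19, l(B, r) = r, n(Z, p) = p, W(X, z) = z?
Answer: -171/2 ≈ -85.500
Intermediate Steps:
S(D) = (2 + D)**2
q(t, E) = 9 (q(t, E) = (2 + 1)**2 = 3**2 = 9)
L(b, f) = 9
A(H, u) = 19*H/2 (A(H, u) = (H*19)/2 = (19*H)/2 = 19*H/2)
-A(L(n(1, 0), l(-5, -1)), (3 - 1*(-3))**3) = -19*9/2 = -1*171/2 = -171/2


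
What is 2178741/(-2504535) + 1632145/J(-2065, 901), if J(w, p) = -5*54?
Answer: -272556835843/45081630 ≈ -6045.9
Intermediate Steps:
J(w, p) = -270
2178741/(-2504535) + 1632145/J(-2065, 901) = 2178741/(-2504535) + 1632145/(-270) = 2178741*(-1/2504535) + 1632145*(-1/270) = -726247/834845 - 326429/54 = -272556835843/45081630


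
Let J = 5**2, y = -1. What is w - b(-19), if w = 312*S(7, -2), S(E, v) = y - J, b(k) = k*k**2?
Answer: -1253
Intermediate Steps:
J = 25
b(k) = k**3
S(E, v) = -26 (S(E, v) = -1 - 1*25 = -1 - 25 = -26)
w = -8112 (w = 312*(-26) = -8112)
w - b(-19) = -8112 - 1*(-19)**3 = -8112 - 1*(-6859) = -8112 + 6859 = -1253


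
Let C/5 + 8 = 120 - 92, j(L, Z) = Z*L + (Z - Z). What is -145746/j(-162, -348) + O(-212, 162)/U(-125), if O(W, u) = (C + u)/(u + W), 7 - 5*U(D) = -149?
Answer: -46708/16965 ≈ -2.7532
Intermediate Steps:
U(D) = 156/5 (U(D) = 7/5 - ⅕*(-149) = 7/5 + 149/5 = 156/5)
j(L, Z) = L*Z (j(L, Z) = L*Z + 0 = L*Z)
C = 100 (C = -40 + 5*(120 - 92) = -40 + 5*28 = -40 + 140 = 100)
O(W, u) = (100 + u)/(W + u) (O(W, u) = (100 + u)/(u + W) = (100 + u)/(W + u))
-145746/j(-162, -348) + O(-212, 162)/U(-125) = -145746/((-162*(-348))) + ((100 + 162)/(-212 + 162))/(156/5) = -145746/56376 + (262/(-50))*(5/156) = -145746*1/56376 - 1/50*262*(5/156) = -2699/1044 - 131/25*5/156 = -2699/1044 - 131/780 = -46708/16965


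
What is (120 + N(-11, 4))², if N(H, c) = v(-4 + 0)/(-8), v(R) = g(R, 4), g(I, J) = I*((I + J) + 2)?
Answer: 14641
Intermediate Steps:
g(I, J) = I*(2 + I + J)
v(R) = R*(6 + R) (v(R) = R*(2 + R + 4) = R*(6 + R))
N(H, c) = 1 (N(H, c) = ((-4 + 0)*(6 + (-4 + 0)))/(-8) = -4*(6 - 4)*(-⅛) = -4*2*(-⅛) = -8*(-⅛) = 1)
(120 + N(-11, 4))² = (120 + 1)² = 121² = 14641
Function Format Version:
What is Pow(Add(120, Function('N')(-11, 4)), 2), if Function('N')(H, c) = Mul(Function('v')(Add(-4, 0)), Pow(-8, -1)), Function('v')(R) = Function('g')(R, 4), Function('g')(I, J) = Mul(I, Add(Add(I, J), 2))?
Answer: 14641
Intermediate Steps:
Function('g')(I, J) = Mul(I, Add(2, I, J))
Function('v')(R) = Mul(R, Add(6, R)) (Function('v')(R) = Mul(R, Add(2, R, 4)) = Mul(R, Add(6, R)))
Function('N')(H, c) = 1 (Function('N')(H, c) = Mul(Mul(Add(-4, 0), Add(6, Add(-4, 0))), Pow(-8, -1)) = Mul(Mul(-4, Add(6, -4)), Rational(-1, 8)) = Mul(Mul(-4, 2), Rational(-1, 8)) = Mul(-8, Rational(-1, 8)) = 1)
Pow(Add(120, Function('N')(-11, 4)), 2) = Pow(Add(120, 1), 2) = Pow(121, 2) = 14641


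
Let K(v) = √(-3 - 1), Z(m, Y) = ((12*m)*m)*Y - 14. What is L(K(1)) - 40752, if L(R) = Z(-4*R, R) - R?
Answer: -40766 - 1538*I ≈ -40766.0 - 1538.0*I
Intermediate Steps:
Z(m, Y) = -14 + 12*Y*m² (Z(m, Y) = (12*m²)*Y - 14 = 12*Y*m² - 14 = -14 + 12*Y*m²)
K(v) = 2*I (K(v) = √(-4) = 2*I)
L(R) = -14 - R + 192*R³ (L(R) = (-14 + 12*R*(-4*R)²) - R = (-14 + 12*R*(16*R²)) - R = (-14 + 192*R³) - R = -14 - R + 192*R³)
L(K(1)) - 40752 = (-14 - 2*I + 192*(2*I)³) - 40752 = (-14 - 2*I + 192*(-8*I)) - 40752 = (-14 - 2*I - 1536*I) - 40752 = (-14 - 1538*I) - 40752 = -40766 - 1538*I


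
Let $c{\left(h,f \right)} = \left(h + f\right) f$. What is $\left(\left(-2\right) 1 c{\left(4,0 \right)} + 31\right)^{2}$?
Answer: $961$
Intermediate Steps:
$c{\left(h,f \right)} = f \left(f + h\right)$ ($c{\left(h,f \right)} = \left(f + h\right) f = f \left(f + h\right)$)
$\left(\left(-2\right) 1 c{\left(4,0 \right)} + 31\right)^{2} = \left(\left(-2\right) 1 \cdot 0 \left(0 + 4\right) + 31\right)^{2} = \left(- 2 \cdot 0 \cdot 4 + 31\right)^{2} = \left(\left(-2\right) 0 + 31\right)^{2} = \left(0 + 31\right)^{2} = 31^{2} = 961$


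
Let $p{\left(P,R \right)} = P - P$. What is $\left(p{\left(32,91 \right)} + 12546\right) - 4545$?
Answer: $8001$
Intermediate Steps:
$p{\left(P,R \right)} = 0$
$\left(p{\left(32,91 \right)} + 12546\right) - 4545 = \left(0 + 12546\right) - 4545 = 12546 - 4545 = 8001$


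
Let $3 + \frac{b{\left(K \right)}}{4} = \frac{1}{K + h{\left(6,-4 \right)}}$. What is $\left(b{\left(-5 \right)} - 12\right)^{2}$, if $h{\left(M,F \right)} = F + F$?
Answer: $\frac{99856}{169} \approx 590.86$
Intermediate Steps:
$h{\left(M,F \right)} = 2 F$
$b{\left(K \right)} = -12 + \frac{4}{-8 + K}$ ($b{\left(K \right)} = -12 + \frac{4}{K + 2 \left(-4\right)} = -12 + \frac{4}{K - 8} = -12 + \frac{4}{-8 + K}$)
$\left(b{\left(-5 \right)} - 12\right)^{2} = \left(\frac{4 \left(25 - -15\right)}{-8 - 5} - 12\right)^{2} = \left(\frac{4 \left(25 + 15\right)}{-13} - 12\right)^{2} = \left(4 \left(- \frac{1}{13}\right) 40 - 12\right)^{2} = \left(- \frac{160}{13} - 12\right)^{2} = \left(- \frac{316}{13}\right)^{2} = \frac{99856}{169}$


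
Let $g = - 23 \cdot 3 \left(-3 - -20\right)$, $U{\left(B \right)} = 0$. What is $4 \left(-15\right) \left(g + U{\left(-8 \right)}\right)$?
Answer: $70380$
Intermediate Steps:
$g = -1173$ ($g = - 23 \cdot 3 \left(-3 + 20\right) = - 23 \cdot 3 \cdot 17 = \left(-23\right) 51 = -1173$)
$4 \left(-15\right) \left(g + U{\left(-8 \right)}\right) = 4 \left(-15\right) \left(-1173 + 0\right) = \left(-60\right) \left(-1173\right) = 70380$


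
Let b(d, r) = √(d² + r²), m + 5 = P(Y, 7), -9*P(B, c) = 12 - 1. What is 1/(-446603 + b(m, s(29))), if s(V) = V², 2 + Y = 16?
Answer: -36174843/16155736115432 - 9*√57292897/16155736115432 ≈ -2.2433e-6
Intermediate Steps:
Y = 14 (Y = -2 + 16 = 14)
P(B, c) = -11/9 (P(B, c) = -(12 - 1)/9 = -⅑*11 = -11/9)
m = -56/9 (m = -5 - 11/9 = -56/9 ≈ -6.2222)
1/(-446603 + b(m, s(29))) = 1/(-446603 + √((-56/9)² + (29²)²)) = 1/(-446603 + √(3136/81 + 841²)) = 1/(-446603 + √(3136/81 + 707281)) = 1/(-446603 + √(57292897/81)) = 1/(-446603 + √57292897/9)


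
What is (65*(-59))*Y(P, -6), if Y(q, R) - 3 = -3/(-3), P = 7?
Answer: -15340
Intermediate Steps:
Y(q, R) = 4 (Y(q, R) = 3 - 3/(-3) = 3 - 3*(-⅓) = 3 + 1 = 4)
(65*(-59))*Y(P, -6) = (65*(-59))*4 = -3835*4 = -15340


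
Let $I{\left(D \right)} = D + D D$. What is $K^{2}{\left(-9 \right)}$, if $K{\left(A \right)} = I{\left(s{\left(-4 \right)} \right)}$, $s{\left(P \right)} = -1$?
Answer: $0$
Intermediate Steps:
$I{\left(D \right)} = D + D^{2}$
$K{\left(A \right)} = 0$ ($K{\left(A \right)} = - (1 - 1) = \left(-1\right) 0 = 0$)
$K^{2}{\left(-9 \right)} = 0^{2} = 0$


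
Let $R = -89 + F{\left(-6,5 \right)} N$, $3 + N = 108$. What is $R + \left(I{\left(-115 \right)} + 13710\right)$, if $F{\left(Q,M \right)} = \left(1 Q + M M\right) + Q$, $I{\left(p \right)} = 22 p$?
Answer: $12456$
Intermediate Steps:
$N = 105$ ($N = -3 + 108 = 105$)
$F{\left(Q,M \right)} = M^{2} + 2 Q$ ($F{\left(Q,M \right)} = \left(Q + M^{2}\right) + Q = M^{2} + 2 Q$)
$R = 1276$ ($R = -89 + \left(5^{2} + 2 \left(-6\right)\right) 105 = -89 + \left(25 - 12\right) 105 = -89 + 13 \cdot 105 = -89 + 1365 = 1276$)
$R + \left(I{\left(-115 \right)} + 13710\right) = 1276 + \left(22 \left(-115\right) + 13710\right) = 1276 + \left(-2530 + 13710\right) = 1276 + 11180 = 12456$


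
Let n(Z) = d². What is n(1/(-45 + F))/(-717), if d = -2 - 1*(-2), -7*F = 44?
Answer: 0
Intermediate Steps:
F = -44/7 (F = -⅐*44 = -44/7 ≈ -6.2857)
d = 0 (d = -2 + 2 = 0)
n(Z) = 0 (n(Z) = 0² = 0)
n(1/(-45 + F))/(-717) = 0/(-717) = 0*(-1/717) = 0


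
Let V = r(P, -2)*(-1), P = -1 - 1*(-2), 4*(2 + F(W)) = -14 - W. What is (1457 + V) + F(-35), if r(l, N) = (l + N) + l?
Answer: 5841/4 ≈ 1460.3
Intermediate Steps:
F(W) = -11/2 - W/4 (F(W) = -2 + (-14 - W)/4 = -2 + (-7/2 - W/4) = -11/2 - W/4)
P = 1 (P = -1 + 2 = 1)
r(l, N) = N + 2*l (r(l, N) = (N + l) + l = N + 2*l)
V = 0 (V = (-2 + 2*1)*(-1) = (-2 + 2)*(-1) = 0*(-1) = 0)
(1457 + V) + F(-35) = (1457 + 0) + (-11/2 - ¼*(-35)) = 1457 + (-11/2 + 35/4) = 1457 + 13/4 = 5841/4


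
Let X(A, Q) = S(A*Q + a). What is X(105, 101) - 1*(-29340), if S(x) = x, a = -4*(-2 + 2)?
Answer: 39945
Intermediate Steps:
a = 0 (a = -4*0 = 0)
X(A, Q) = A*Q (X(A, Q) = A*Q + 0 = A*Q)
X(105, 101) - 1*(-29340) = 105*101 - 1*(-29340) = 10605 + 29340 = 39945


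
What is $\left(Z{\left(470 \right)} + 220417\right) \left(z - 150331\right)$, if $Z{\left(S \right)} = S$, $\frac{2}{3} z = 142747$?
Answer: $\frac{28180542573}{2} \approx 1.409 \cdot 10^{10}$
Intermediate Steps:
$z = \frac{428241}{2}$ ($z = \frac{3}{2} \cdot 142747 = \frac{428241}{2} \approx 2.1412 \cdot 10^{5}$)
$\left(Z{\left(470 \right)} + 220417\right) \left(z - 150331\right) = \left(470 + 220417\right) \left(\frac{428241}{2} - 150331\right) = 220887 \cdot \frac{127579}{2} = \frac{28180542573}{2}$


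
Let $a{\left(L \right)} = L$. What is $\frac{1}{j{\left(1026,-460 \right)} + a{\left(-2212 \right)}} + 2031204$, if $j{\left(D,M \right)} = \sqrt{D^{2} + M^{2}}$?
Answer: $\frac{1842641238515}{907167} - \frac{\sqrt{316069}}{1814334} \approx 2.0312 \cdot 10^{6}$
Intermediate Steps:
$\frac{1}{j{\left(1026,-460 \right)} + a{\left(-2212 \right)}} + 2031204 = \frac{1}{\sqrt{1026^{2} + \left(-460\right)^{2}} - 2212} + 2031204 = \frac{1}{\sqrt{1052676 + 211600} - 2212} + 2031204 = \frac{1}{\sqrt{1264276} - 2212} + 2031204 = \frac{1}{2 \sqrt{316069} - 2212} + 2031204 = \frac{1}{-2212 + 2 \sqrt{316069}} + 2031204 = 2031204 + \frac{1}{-2212 + 2 \sqrt{316069}}$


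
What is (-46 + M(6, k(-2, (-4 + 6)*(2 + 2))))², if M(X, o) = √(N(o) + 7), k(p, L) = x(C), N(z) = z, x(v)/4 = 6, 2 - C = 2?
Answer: (46 - √31)² ≈ 1634.8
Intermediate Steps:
C = 0 (C = 2 - 1*2 = 2 - 2 = 0)
x(v) = 24 (x(v) = 4*6 = 24)
k(p, L) = 24
M(X, o) = √(7 + o) (M(X, o) = √(o + 7) = √(7 + o))
(-46 + M(6, k(-2, (-4 + 6)*(2 + 2))))² = (-46 + √(7 + 24))² = (-46 + √31)²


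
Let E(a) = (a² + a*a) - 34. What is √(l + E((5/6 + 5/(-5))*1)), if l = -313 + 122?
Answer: I*√8098/6 ≈ 14.998*I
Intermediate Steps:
l = -191
E(a) = -34 + 2*a² (E(a) = (a² + a²) - 34 = 2*a² - 34 = -34 + 2*a²)
√(l + E((5/6 + 5/(-5))*1)) = √(-191 + (-34 + 2*((5/6 + 5/(-5))*1)²)) = √(-191 + (-34 + 2*((5*(⅙) + 5*(-⅕))*1)²)) = √(-191 + (-34 + 2*((⅚ - 1)*1)²)) = √(-191 + (-34 + 2*(-⅙*1)²)) = √(-191 + (-34 + 2*(-⅙)²)) = √(-191 + (-34 + 2*(1/36))) = √(-191 + (-34 + 1/18)) = √(-191 - 611/18) = √(-4049/18) = I*√8098/6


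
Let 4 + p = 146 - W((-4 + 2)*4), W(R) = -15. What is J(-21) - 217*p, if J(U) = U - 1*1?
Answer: -34091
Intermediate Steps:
J(U) = -1 + U (J(U) = U - 1 = -1 + U)
p = 157 (p = -4 + (146 - 1*(-15)) = -4 + (146 + 15) = -4 + 161 = 157)
J(-21) - 217*p = (-1 - 21) - 217*157 = -22 - 34069 = -34091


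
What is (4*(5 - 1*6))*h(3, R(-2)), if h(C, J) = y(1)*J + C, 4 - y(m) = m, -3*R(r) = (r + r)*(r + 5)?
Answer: -60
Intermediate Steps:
R(r) = -2*r*(5 + r)/3 (R(r) = -(r + r)*(r + 5)/3 = -2*r*(5 + r)/3)
y(m) = 4 - m
h(C, J) = C + 3*J (h(C, J) = (4 - 1*1)*J + C = (4 - 1)*J + C = 3*J + C = C + 3*J)
(4*(5 - 1*6))*h(3, R(-2)) = (4*(5 - 1*6))*(3 + 3*(-⅔*(-2)*(5 - 2))) = (4*(5 - 6))*(3 + 3*(-⅔*(-2)*3)) = (4*(-1))*(3 + 3*4) = -4*(3 + 12) = -4*15 = -60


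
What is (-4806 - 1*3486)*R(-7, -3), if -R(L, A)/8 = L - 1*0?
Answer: -464352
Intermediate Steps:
R(L, A) = -8*L (R(L, A) = -8*(L - 1*0) = -8*(L + 0) = -8*L)
(-4806 - 1*3486)*R(-7, -3) = (-4806 - 1*3486)*(-8*(-7)) = (-4806 - 3486)*56 = -8292*56 = -464352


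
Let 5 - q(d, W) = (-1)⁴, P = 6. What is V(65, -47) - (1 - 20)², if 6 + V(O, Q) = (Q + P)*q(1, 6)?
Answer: -531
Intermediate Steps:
q(d, W) = 4 (q(d, W) = 5 - 1*(-1)⁴ = 5 - 1*1 = 5 - 1 = 4)
V(O, Q) = 18 + 4*Q (V(O, Q) = -6 + (Q + 6)*4 = -6 + (6 + Q)*4 = -6 + (24 + 4*Q) = 18 + 4*Q)
V(65, -47) - (1 - 20)² = (18 + 4*(-47)) - (1 - 20)² = (18 - 188) - 1*(-19)² = -170 - 1*361 = -170 - 361 = -531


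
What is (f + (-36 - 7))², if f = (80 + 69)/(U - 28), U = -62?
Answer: 16152361/8100 ≈ 1994.1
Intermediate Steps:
f = -149/90 (f = (80 + 69)/(-62 - 28) = 149/(-90) = 149*(-1/90) = -149/90 ≈ -1.6556)
(f + (-36 - 7))² = (-149/90 + (-36 - 7))² = (-149/90 - 43)² = (-4019/90)² = 16152361/8100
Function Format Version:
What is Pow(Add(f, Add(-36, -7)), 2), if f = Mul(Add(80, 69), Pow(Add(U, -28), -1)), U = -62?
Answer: Rational(16152361, 8100) ≈ 1994.1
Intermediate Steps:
f = Rational(-149, 90) (f = Mul(Add(80, 69), Pow(Add(-62, -28), -1)) = Mul(149, Pow(-90, -1)) = Mul(149, Rational(-1, 90)) = Rational(-149, 90) ≈ -1.6556)
Pow(Add(f, Add(-36, -7)), 2) = Pow(Add(Rational(-149, 90), Add(-36, -7)), 2) = Pow(Add(Rational(-149, 90), -43), 2) = Pow(Rational(-4019, 90), 2) = Rational(16152361, 8100)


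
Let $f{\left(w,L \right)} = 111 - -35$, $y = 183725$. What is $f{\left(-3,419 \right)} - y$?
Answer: $-183579$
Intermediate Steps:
$f{\left(w,L \right)} = 146$ ($f{\left(w,L \right)} = 111 + 35 = 146$)
$f{\left(-3,419 \right)} - y = 146 - 183725 = -183579$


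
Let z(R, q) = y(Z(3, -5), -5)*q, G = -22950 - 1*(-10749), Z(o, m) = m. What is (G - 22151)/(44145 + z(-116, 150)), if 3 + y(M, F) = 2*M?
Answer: -34352/42195 ≈ -0.81413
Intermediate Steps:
G = -12201 (G = -22950 + 10749 = -12201)
y(M, F) = -3 + 2*M
z(R, q) = -13*q (z(R, q) = (-3 + 2*(-5))*q = (-3 - 10)*q = -13*q)
(G - 22151)/(44145 + z(-116, 150)) = (-12201 - 22151)/(44145 - 13*150) = -34352/(44145 - 1950) = -34352/42195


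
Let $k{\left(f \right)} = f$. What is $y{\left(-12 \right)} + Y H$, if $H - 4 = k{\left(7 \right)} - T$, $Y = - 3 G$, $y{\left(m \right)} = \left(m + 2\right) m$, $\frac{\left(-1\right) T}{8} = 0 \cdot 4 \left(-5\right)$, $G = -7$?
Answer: $351$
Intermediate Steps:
$T = 0$ ($T = - 8 \cdot 0 \cdot 4 \left(-5\right) = - 8 \cdot 0 \left(-5\right) = \left(-8\right) 0 = 0$)
$y{\left(m \right)} = m \left(2 + m\right)$ ($y{\left(m \right)} = \left(2 + m\right) m = m \left(2 + m\right)$)
$Y = 21$ ($Y = \left(-3\right) \left(-7\right) = 21$)
$H = 11$ ($H = 4 + \left(7 - 0\right) = 4 + \left(7 + 0\right) = 4 + 7 = 11$)
$y{\left(-12 \right)} + Y H = - 12 \left(2 - 12\right) + 21 \cdot 11 = \left(-12\right) \left(-10\right) + 231 = 120 + 231 = 351$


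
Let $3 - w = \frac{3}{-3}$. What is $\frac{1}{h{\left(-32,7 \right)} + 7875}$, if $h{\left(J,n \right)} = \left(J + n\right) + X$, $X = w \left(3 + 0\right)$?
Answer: $\frac{1}{7862} \approx 0.00012719$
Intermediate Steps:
$w = 4$ ($w = 3 - \frac{3}{-3} = 3 - 3 \left(- \frac{1}{3}\right) = 3 - -1 = 3 + 1 = 4$)
$X = 12$ ($X = 4 \left(3 + 0\right) = 4 \cdot 3 = 12$)
$h{\left(J,n \right)} = 12 + J + n$ ($h{\left(J,n \right)} = \left(J + n\right) + 12 = 12 + J + n$)
$\frac{1}{h{\left(-32,7 \right)} + 7875} = \frac{1}{\left(12 - 32 + 7\right) + 7875} = \frac{1}{-13 + 7875} = \frac{1}{7862}$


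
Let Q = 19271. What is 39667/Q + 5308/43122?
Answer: 906405421/415502031 ≈ 2.1815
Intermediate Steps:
39667/Q + 5308/43122 = 39667/19271 + 5308/43122 = 39667*(1/19271) + 5308*(1/43122) = 39667/19271 + 2654/21561 = 906405421/415502031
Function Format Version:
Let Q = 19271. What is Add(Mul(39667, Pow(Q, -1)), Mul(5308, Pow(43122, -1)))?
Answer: Rational(906405421, 415502031) ≈ 2.1815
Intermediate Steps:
Add(Mul(39667, Pow(Q, -1)), Mul(5308, Pow(43122, -1))) = Add(Mul(39667, Pow(19271, -1)), Mul(5308, Pow(43122, -1))) = Add(Mul(39667, Rational(1, 19271)), Mul(5308, Rational(1, 43122))) = Add(Rational(39667, 19271), Rational(2654, 21561)) = Rational(906405421, 415502031)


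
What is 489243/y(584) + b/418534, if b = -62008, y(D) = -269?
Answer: -102390754957/56292823 ≈ -1818.9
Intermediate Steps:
489243/y(584) + b/418534 = 489243/(-269) - 62008/418534 = 489243*(-1/269) - 62008*1/418534 = -489243/269 - 31004/209267 = -102390754957/56292823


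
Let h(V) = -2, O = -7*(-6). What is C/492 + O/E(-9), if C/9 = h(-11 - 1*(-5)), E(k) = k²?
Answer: 1067/2214 ≈ 0.48193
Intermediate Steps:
O = 42
C = -18 (C = 9*(-2) = -18)
C/492 + O/E(-9) = -18/492 + 42/((-9)²) = -18*1/492 + 42/81 = -3/82 + 42*(1/81) = -3/82 + 14/27 = 1067/2214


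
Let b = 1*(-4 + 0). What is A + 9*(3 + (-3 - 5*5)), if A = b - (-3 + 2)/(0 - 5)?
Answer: -1146/5 ≈ -229.20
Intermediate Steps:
b = -4 (b = 1*(-4) = -4)
A = -21/5 (A = -4 - (-3 + 2)/(0 - 5) = -4 - (-1)/(-5) = -4 - (-1)*(-1)/5 = -4 - 1*⅕ = -4 - ⅕ = -21/5 ≈ -4.2000)
A + 9*(3 + (-3 - 5*5)) = -21/5 + 9*(3 + (-3 - 5*5)) = -21/5 + 9*(3 + (-3 - 25)) = -21/5 + 9*(3 - 28) = -21/5 + 9*(-25) = -21/5 - 225 = -1146/5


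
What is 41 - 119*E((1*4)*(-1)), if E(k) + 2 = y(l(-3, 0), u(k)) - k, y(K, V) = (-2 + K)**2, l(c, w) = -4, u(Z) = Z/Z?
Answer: -4481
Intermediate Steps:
u(Z) = 1
E(k) = 34 - k (E(k) = -2 + ((-2 - 4)**2 - k) = -2 + ((-6)**2 - k) = -2 + (36 - k) = 34 - k)
41 - 119*E((1*4)*(-1)) = 41 - 119*(34 - 1*4*(-1)) = 41 - 119*(34 - 4*(-1)) = 41 - 119*(34 - 1*(-4)) = 41 - 119*(34 + 4) = 41 - 119*38 = 41 - 4522 = -4481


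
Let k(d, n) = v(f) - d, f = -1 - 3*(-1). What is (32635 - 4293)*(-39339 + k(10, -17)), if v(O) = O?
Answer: -1115172674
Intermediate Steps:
f = 2 (f = -1 + 3 = 2)
k(d, n) = 2 - d
(32635 - 4293)*(-39339 + k(10, -17)) = (32635 - 4293)*(-39339 + (2 - 1*10)) = 28342*(-39339 + (2 - 10)) = 28342*(-39339 - 8) = 28342*(-39347) = -1115172674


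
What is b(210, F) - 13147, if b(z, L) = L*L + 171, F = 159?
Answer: 12305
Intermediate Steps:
b(z, L) = 171 + L² (b(z, L) = L² + 171 = 171 + L²)
b(210, F) - 13147 = (171 + 159²) - 13147 = (171 + 25281) - 13147 = 25452 - 13147 = 12305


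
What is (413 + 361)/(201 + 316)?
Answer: 774/517 ≈ 1.4971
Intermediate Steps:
(413 + 361)/(201 + 316) = 774/517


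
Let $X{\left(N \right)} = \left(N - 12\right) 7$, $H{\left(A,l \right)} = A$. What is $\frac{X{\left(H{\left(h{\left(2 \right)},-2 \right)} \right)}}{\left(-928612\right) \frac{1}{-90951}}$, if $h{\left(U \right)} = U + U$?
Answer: $- \frac{1273314}{232153} \approx -5.4848$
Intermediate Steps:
$h{\left(U \right)} = 2 U$
$X{\left(N \right)} = -84 + 7 N$ ($X{\left(N \right)} = \left(-12 + N\right) 7 = -84 + 7 N$)
$\frac{X{\left(H{\left(h{\left(2 \right)},-2 \right)} \right)}}{\left(-928612\right) \frac{1}{-90951}} = \frac{-84 + 7 \cdot 2 \cdot 2}{\left(-928612\right) \frac{1}{-90951}} = \frac{-84 + 7 \cdot 4}{\left(-928612\right) \left(- \frac{1}{90951}\right)} = \frac{-84 + 28}{\frac{928612}{90951}} = \left(-56\right) \frac{90951}{928612} = - \frac{1273314}{232153}$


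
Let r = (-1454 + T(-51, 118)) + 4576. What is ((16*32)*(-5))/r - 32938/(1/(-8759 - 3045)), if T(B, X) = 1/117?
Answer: 28403795044456/73055 ≈ 3.8880e+8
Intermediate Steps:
T(B, X) = 1/117
r = 365275/117 (r = (-1454 + 1/117) + 4576 = -170117/117 + 4576 = 365275/117 ≈ 3122.0)
((16*32)*(-5))/r - 32938/(1/(-8759 - 3045)) = ((16*32)*(-5))/(365275/117) - 32938/(1/(-8759 - 3045)) = (512*(-5))*(117/365275) - 32938/(1/(-11804)) = -2560*117/365275 - 32938/(-1/11804) = -59904/73055 - 32938*(-11804) = -59904/73055 + 388800152 = 28403795044456/73055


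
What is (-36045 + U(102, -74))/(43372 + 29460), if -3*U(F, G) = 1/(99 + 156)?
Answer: -13787213/27858240 ≈ -0.49491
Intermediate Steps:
U(F, G) = -1/765 (U(F, G) = -1/(3*(99 + 156)) = -⅓/255 = -⅓*1/255 = -1/765)
(-36045 + U(102, -74))/(43372 + 29460) = (-36045 - 1/765)/(43372 + 29460) = -27574426/765/72832 = -27574426/765*1/72832 = -13787213/27858240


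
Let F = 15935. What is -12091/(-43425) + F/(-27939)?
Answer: -118055642/404417025 ≈ -0.29192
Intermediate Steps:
-12091/(-43425) + F/(-27939) = -12091/(-43425) + 15935/(-27939) = -12091*(-1/43425) + 15935*(-1/27939) = 12091/43425 - 15935/27939 = -118055642/404417025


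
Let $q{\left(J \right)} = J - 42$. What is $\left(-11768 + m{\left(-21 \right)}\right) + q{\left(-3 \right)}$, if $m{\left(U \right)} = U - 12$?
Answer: $-11846$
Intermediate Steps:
$q{\left(J \right)} = -42 + J$ ($q{\left(J \right)} = J - 42 = -42 + J$)
$m{\left(U \right)} = -12 + U$
$\left(-11768 + m{\left(-21 \right)}\right) + q{\left(-3 \right)} = \left(-11768 - 33\right) - 45 = -11801 - 45 = -11846$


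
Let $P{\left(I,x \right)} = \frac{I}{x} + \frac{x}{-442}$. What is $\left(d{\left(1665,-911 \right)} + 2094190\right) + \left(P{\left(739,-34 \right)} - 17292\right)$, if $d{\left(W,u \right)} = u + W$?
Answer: $\frac{918312611}{442} \approx 2.0776 \cdot 10^{6}$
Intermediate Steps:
$d{\left(W,u \right)} = W + u$
$P{\left(I,x \right)} = - \frac{x}{442} + \frac{I}{x}$ ($P{\left(I,x \right)} = \frac{I}{x} + x \left(- \frac{1}{442}\right) = \frac{I}{x} - \frac{x}{442} = - \frac{x}{442} + \frac{I}{x}$)
$\left(d{\left(1665,-911 \right)} + 2094190\right) + \left(P{\left(739,-34 \right)} - 17292\right) = \left(\left(1665 - 911\right) + 2094190\right) - \left(\frac{224795}{13} + \frac{739}{34}\right) = \left(754 + 2094190\right) + \left(\left(\frac{1}{13} + 739 \left(- \frac{1}{34}\right)\right) - 17292\right) = 2094944 + \left(\left(\frac{1}{13} - \frac{739}{34}\right) - 17292\right) = 2094944 - \frac{7652637}{442} = \frac{918312611}{442}$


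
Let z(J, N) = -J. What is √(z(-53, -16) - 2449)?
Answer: 2*I*√599 ≈ 48.949*I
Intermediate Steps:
√(z(-53, -16) - 2449) = √(-1*(-53) - 2449) = √(53 - 2449) = √(-2396) = 2*I*√599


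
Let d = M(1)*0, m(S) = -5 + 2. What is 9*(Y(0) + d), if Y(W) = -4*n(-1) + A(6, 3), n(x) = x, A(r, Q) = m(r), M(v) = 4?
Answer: 9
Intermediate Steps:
m(S) = -3
A(r, Q) = -3
Y(W) = 1 (Y(W) = -4*(-1) - 3 = 4 - 3 = 1)
d = 0 (d = 4*0 = 0)
9*(Y(0) + d) = 9*(1 + 0) = 9*1 = 9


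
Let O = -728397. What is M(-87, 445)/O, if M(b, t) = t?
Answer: -445/728397 ≈ -0.00061093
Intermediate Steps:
M(-87, 445)/O = 445/(-728397) = 445*(-1/728397) = -445/728397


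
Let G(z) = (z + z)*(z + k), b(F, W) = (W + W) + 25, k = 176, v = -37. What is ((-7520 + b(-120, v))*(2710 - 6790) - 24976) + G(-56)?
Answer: 30843104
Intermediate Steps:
b(F, W) = 25 + 2*W (b(F, W) = 2*W + 25 = 25 + 2*W)
G(z) = 2*z*(176 + z) (G(z) = (z + z)*(z + 176) = (2*z)*(176 + z) = 2*z*(176 + z))
((-7520 + b(-120, v))*(2710 - 6790) - 24976) + G(-56) = ((-7520 + (25 + 2*(-37)))*(2710 - 6790) - 24976) + 2*(-56)*(176 - 56) = ((-7520 + (25 - 74))*(-4080) - 24976) + 2*(-56)*120 = ((-7520 - 49)*(-4080) - 24976) - 13440 = (-7569*(-4080) - 24976) - 13440 = (30881520 - 24976) - 13440 = 30856544 - 13440 = 30843104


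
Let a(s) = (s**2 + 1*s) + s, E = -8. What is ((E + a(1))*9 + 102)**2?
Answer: 3249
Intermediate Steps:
a(s) = s**2 + 2*s (a(s) = (s**2 + s) + s = (s + s**2) + s = s**2 + 2*s)
((E + a(1))*9 + 102)**2 = ((-8 + 1*(2 + 1))*9 + 102)**2 = ((-8 + 1*3)*9 + 102)**2 = ((-8 + 3)*9 + 102)**2 = (-5*9 + 102)**2 = (-45 + 102)**2 = 57**2 = 3249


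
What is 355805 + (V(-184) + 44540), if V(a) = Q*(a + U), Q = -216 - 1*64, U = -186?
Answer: 503945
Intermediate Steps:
Q = -280 (Q = -216 - 64 = -280)
V(a) = 52080 - 280*a (V(a) = -280*(a - 186) = -280*(-186 + a) = 52080 - 280*a)
355805 + (V(-184) + 44540) = 355805 + ((52080 - 280*(-184)) + 44540) = 355805 + ((52080 + 51520) + 44540) = 355805 + (103600 + 44540) = 355805 + 148140 = 503945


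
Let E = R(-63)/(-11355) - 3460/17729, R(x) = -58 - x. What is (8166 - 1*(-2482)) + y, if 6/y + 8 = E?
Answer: 3513341392574/329975861 ≈ 10647.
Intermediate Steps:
E = -7875389/40262559 (E = (-58 - 1*(-63))/(-11355) - 3460/17729 = (-58 + 63)*(-1/11355) - 3460*1/17729 = 5*(-1/11355) - 3460/17729 = -1/2271 - 3460/17729 = -7875389/40262559 ≈ -0.19560)
y = -241575354/329975861 (y = 6/(-8 - 7875389/40262559) = 6/(-329975861/40262559) = 6*(-40262559/329975861) = -241575354/329975861 ≈ -0.73210)
(8166 - 1*(-2482)) + y = (8166 - 1*(-2482)) - 241575354/329975861 = (8166 + 2482) - 241575354/329975861 = 10648 - 241575354/329975861 = 3513341392574/329975861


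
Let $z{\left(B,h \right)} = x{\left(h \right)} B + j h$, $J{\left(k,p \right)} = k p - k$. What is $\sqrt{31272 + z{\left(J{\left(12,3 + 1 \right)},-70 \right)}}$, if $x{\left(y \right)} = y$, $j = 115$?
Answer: $\sqrt{20702} \approx 143.88$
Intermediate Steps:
$J{\left(k,p \right)} = - k + k p$
$z{\left(B,h \right)} = 115 h + B h$ ($z{\left(B,h \right)} = h B + 115 h = B h + 115 h = 115 h + B h$)
$\sqrt{31272 + z{\left(J{\left(12,3 + 1 \right)},-70 \right)}} = \sqrt{31272 - 70 \left(115 + 12 \left(-1 + \left(3 + 1\right)\right)\right)} = \sqrt{31272 - 70 \left(115 + 12 \left(-1 + 4\right)\right)} = \sqrt{31272 - 70 \left(115 + 12 \cdot 3\right)} = \sqrt{31272 - 70 \left(115 + 36\right)} = \sqrt{31272 - 10570} = \sqrt{20702}$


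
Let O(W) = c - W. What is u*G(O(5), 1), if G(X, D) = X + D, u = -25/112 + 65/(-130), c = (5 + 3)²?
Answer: -1215/28 ≈ -43.393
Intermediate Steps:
c = 64 (c = 8² = 64)
O(W) = 64 - W
u = -81/112 (u = -25*1/112 + 65*(-1/130) = -25/112 - ½ = -81/112 ≈ -0.72321)
G(X, D) = D + X
u*G(O(5), 1) = -81*(1 + (64 - 1*5))/112 = -81*(1 + (64 - 5))/112 = -81*(1 + 59)/112 = -81/112*60 = -1215/28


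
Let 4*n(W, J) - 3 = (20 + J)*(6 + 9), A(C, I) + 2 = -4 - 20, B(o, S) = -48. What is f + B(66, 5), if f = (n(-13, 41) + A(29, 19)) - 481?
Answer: -651/2 ≈ -325.50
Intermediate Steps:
A(C, I) = -26 (A(C, I) = -2 + (-4 - 20) = -2 - 24 = -26)
n(W, J) = 303/4 + 15*J/4 (n(W, J) = ¾ + ((20 + J)*(6 + 9))/4 = ¾ + ((20 + J)*15)/4 = ¾ + (300 + 15*J)/4 = ¾ + (75 + 15*J/4) = 303/4 + 15*J/4)
f = -555/2 (f = ((303/4 + (15/4)*41) - 26) - 481 = ((303/4 + 615/4) - 26) - 481 = (459/2 - 26) - 481 = 407/2 - 481 = -555/2 ≈ -277.50)
f + B(66, 5) = -555/2 - 48 = -651/2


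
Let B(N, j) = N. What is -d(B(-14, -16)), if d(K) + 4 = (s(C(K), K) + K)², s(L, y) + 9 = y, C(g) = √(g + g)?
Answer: -1365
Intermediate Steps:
C(g) = √2*√g (C(g) = √(2*g) = √2*√g)
s(L, y) = -9 + y
d(K) = -4 + (-9 + 2*K)² (d(K) = -4 + ((-9 + K) + K)² = -4 + (-9 + 2*K)²)
-d(B(-14, -16)) = -(-4 + (-9 + 2*(-14))²) = -(-4 + (-9 - 28)²) = -(-4 + (-37)²) = -(-4 + 1369) = -1*1365 = -1365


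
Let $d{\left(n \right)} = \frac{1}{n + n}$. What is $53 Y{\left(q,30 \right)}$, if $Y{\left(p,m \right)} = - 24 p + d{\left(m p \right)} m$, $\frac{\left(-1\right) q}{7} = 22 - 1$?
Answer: $\frac{54973243}{294} \approx 1.8698 \cdot 10^{5}$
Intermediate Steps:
$d{\left(n \right)} = \frac{1}{2 n}$
$q = -147$ ($q = - 7 \left(22 - 1\right) = \left(-7\right) 21 = -147$)
$Y{\left(p,m \right)} = \frac{1}{2 p} - 24 p$ ($Y{\left(p,m \right)} = - 24 p + \frac{1}{2 m p} m = - 24 p + \frac{1}{2 p} = \frac{1}{2 p} - 24 p$)
$53 Y{\left(q,30 \right)} = 53 \left(\frac{1}{2 \left(-147\right)} - -3528\right) = 53 \left(\frac{1}{2} \left(- \frac{1}{147}\right) + 3528\right) = 53 \left(- \frac{1}{294} + 3528\right) = 53 \cdot \frac{1037231}{294} = \frac{54973243}{294}$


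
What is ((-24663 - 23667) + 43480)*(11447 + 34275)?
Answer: -221751700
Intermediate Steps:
((-24663 - 23667) + 43480)*(11447 + 34275) = (-48330 + 43480)*45722 = -4850*45722 = -221751700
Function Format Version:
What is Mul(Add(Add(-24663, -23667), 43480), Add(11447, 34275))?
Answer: -221751700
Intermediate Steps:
Mul(Add(Add(-24663, -23667), 43480), Add(11447, 34275)) = Mul(Add(-48330, 43480), 45722) = Mul(-4850, 45722) = -221751700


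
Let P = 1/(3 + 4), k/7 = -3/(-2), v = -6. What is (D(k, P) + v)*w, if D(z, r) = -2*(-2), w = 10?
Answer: -20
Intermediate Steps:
k = 21/2 (k = 7*(-3/(-2)) = 7*(-3*(-1/2)) = 7*(3/2) = 21/2 ≈ 10.500)
P = 1/7 ≈ 0.14286
D(z, r) = 4
(D(k, P) + v)*w = (4 - 6)*10 = -2*10 = -20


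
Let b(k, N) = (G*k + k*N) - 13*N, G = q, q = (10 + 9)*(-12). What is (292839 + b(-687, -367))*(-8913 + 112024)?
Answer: 72835032625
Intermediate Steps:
q = -228 (q = 19*(-12) = -228)
G = -228
b(k, N) = -228*k - 13*N + N*k (b(k, N) = (-228*k + k*N) - 13*N = (-228*k + N*k) - 13*N = -228*k - 13*N + N*k)
(292839 + b(-687, -367))*(-8913 + 112024) = (292839 + (-228*(-687) - 13*(-367) - 367*(-687)))*(-8913 + 112024) = (292839 + (156636 + 4771 + 252129))*103111 = (292839 + 413536)*103111 = 706375*103111 = 72835032625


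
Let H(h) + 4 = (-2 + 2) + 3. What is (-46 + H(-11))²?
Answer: 2209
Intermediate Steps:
H(h) = -1 (H(h) = -4 + ((-2 + 2) + 3) = -4 + (0 + 3) = -4 + 3 = -1)
(-46 + H(-11))² = (-46 - 1)² = (-47)² = 2209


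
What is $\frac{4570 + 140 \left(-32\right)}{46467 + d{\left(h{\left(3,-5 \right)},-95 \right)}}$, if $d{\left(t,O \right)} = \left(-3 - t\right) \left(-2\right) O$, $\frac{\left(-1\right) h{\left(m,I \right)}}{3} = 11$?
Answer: $\frac{30}{17389} \approx 0.0017252$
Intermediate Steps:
$h{\left(m,I \right)} = -33$ ($h{\left(m,I \right)} = \left(-3\right) 11 = -33$)
$d{\left(t,O \right)} = O \left(6 + 2 t\right)$ ($d{\left(t,O \right)} = \left(6 + 2 t\right) O = O \left(6 + 2 t\right)$)
$\frac{4570 + 140 \left(-32\right)}{46467 + d{\left(h{\left(3,-5 \right)},-95 \right)}} = \frac{4570 + 140 \left(-32\right)}{46467 + 2 \left(-95\right) \left(3 - 33\right)} = \frac{4570 - 4480}{46467 + 2 \left(-95\right) \left(-30\right)} = \frac{90}{46467 + 5700} = \frac{90}{52167} = 90 \cdot \frac{1}{52167} = \frac{30}{17389}$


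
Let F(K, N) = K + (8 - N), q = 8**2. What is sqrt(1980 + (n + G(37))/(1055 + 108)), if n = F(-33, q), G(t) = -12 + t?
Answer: 2*sqrt(669503047)/1163 ≈ 44.497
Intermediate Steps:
q = 64
F(K, N) = 8 + K - N
n = -89 (n = 8 - 33 - 1*64 = 8 - 33 - 64 = -89)
sqrt(1980 + (n + G(37))/(1055 + 108)) = sqrt(1980 + (-89 + (-12 + 37))/(1055 + 108)) = sqrt(1980 + (-89 + 25)/1163) = sqrt(1980 - 64*1/1163) = sqrt(1980 - 64/1163) = sqrt(2302676/1163) = 2*sqrt(669503047)/1163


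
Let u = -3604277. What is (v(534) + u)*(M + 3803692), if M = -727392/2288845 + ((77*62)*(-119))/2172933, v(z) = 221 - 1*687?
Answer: -360811606090475266754718/26314850965 ≈ -1.3711e+13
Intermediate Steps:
v(z) = -466 (v(z) = 221 - 687 = -466)
M = -411554379758/710500976055 (M = -727392*1/2288845 + (4774*(-119))*(1/2172933) = -727392/2288845 - 568106*1/2172933 = -727392/2288845 - 81158/310419 = -411554379758/710500976055 ≈ -0.57925)
(v(534) + u)*(M + 3803692) = (-466 - 3604277)*(-411554379758/710500976055 + 3803692) = -3604743*2702526467058215302/710500976055 = -360811606090475266754718/26314850965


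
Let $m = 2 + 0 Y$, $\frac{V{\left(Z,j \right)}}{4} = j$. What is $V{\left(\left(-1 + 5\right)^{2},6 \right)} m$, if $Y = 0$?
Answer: $48$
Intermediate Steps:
$V{\left(Z,j \right)} = 4 j$
$m = 2$ ($m = 2 + 0 \cdot 0 = 2 + 0 = 2$)
$V{\left(\left(-1 + 5\right)^{2},6 \right)} m = 4 \cdot 6 \cdot 2 = 24 \cdot 2 = 48$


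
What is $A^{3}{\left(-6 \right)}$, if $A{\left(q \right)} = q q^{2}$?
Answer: $-10077696$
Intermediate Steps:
$A{\left(q \right)} = q^{3}$
$A^{3}{\left(-6 \right)} = \left(\left(-6\right)^{3}\right)^{3} = \left(-216\right)^{3} = -10077696$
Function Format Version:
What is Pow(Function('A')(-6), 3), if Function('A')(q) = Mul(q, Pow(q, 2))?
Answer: -10077696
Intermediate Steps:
Function('A')(q) = Pow(q, 3)
Pow(Function('A')(-6), 3) = Pow(Pow(-6, 3), 3) = Pow(-216, 3) = -10077696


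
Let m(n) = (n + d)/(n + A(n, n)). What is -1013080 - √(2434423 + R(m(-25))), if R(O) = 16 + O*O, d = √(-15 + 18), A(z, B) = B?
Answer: -1013080 - √(6086098128 - 50*√3)/50 ≈ -1.0146e+6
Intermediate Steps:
d = √3 ≈ 1.7320
m(n) = (n + √3)/(2*n) (m(n) = (n + √3)/(n + n) = (n + √3)/((2*n)) = (n + √3)*(1/(2*n)) = (n + √3)/(2*n))
R(O) = 16 + O²
-1013080 - √(2434423 + R(m(-25))) = -1013080 - √(2434423 + (16 + ((½)*(-25 + √3)/(-25))²)) = -1013080 - √(2434423 + (16 + ((½)*(-1/25)*(-25 + √3))²)) = -1013080 - √(2434423 + (16 + (½ - √3/50)²)) = -1013080 - √(2434439 + (½ - √3/50)²)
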